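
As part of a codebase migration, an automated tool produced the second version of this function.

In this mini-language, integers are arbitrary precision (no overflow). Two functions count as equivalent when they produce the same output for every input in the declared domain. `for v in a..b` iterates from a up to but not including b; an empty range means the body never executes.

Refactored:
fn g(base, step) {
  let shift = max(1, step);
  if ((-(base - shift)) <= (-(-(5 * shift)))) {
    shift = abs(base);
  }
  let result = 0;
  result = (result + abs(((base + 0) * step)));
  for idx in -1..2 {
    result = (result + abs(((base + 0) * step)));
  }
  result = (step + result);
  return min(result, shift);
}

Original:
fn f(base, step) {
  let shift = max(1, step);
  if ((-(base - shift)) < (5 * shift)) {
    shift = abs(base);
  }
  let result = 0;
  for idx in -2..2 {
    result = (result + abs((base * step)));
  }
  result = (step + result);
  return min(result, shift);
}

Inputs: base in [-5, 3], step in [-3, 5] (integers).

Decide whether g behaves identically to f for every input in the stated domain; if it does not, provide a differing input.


These are not equivalent — on base=-4, step=-3 the outputs split (1 vs 4).
f: shift becomes 1; next ((-(base - shift)) < (5 * shift)) evaluates to false; next result becomes 0; next at idx=-2:; next result becomes 12; next at idx=-1:; next result becomes 24; next at idx=0:; next result becomes 36; next at idx=1:; next result becomes 48; next result becomes 45; next final value 1
g: shift becomes 1; next ((-(base - shift)) <= (-(-(5 * shift)))) evaluates to true; next shift becomes 4; next result becomes 0; next result becomes 12; next at idx=-1:; next result becomes 24; next at idx=0:; next result becomes 36; next at idx=1:; next result becomes 48; next result becomes 45; next final value 4
verdict: not equivalent; witness: base=-4, step=-3


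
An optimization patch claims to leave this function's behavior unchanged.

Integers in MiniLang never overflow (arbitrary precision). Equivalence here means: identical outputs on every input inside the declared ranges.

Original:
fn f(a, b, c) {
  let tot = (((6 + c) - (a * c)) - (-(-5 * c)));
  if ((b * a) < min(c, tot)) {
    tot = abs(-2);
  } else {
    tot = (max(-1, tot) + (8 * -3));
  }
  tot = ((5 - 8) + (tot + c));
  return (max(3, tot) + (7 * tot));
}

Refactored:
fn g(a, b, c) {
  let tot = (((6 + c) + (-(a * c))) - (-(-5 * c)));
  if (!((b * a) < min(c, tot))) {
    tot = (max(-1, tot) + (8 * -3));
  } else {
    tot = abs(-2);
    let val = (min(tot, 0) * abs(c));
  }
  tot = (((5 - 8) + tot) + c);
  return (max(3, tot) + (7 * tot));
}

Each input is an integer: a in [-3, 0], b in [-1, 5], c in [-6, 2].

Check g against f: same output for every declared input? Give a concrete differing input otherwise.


Changes here: arithmetic usage differs, plus min/max/abs usage differs, plus boolean connective usage differs, plus constant usage differs, plus statement counts differ, plus local variable names differ; the full 252-point sweep finds no disagreement.
verdict: equivalent


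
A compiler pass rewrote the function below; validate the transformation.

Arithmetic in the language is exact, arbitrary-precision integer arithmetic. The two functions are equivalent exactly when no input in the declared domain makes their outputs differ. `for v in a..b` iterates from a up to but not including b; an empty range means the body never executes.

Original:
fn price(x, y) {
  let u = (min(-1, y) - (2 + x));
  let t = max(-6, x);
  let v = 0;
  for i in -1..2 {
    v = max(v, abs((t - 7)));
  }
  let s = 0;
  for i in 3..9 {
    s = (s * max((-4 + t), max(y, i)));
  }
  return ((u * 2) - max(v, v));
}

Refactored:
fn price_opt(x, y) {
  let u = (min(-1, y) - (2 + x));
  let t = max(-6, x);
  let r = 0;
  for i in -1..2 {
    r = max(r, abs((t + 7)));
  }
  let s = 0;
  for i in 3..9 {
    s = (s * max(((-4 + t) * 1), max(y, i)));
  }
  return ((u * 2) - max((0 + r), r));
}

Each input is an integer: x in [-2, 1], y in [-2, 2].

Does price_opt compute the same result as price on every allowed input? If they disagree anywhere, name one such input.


Input x=-2, y=-2: -13 from price versus -9 from price_opt.
verdict: not equivalent; witness: x=-2, y=-2


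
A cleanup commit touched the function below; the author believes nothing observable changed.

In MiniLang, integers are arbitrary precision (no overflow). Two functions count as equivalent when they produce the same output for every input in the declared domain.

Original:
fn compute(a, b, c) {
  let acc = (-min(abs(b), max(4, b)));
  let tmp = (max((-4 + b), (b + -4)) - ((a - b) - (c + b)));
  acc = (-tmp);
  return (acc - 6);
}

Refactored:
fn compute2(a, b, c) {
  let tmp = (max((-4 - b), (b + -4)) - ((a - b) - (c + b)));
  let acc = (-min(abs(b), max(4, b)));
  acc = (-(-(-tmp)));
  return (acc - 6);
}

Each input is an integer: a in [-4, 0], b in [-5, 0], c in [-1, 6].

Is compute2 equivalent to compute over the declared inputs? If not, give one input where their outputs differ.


Not equivalent: a=-4, b=-5, c=-1 separates them (10 vs 0).
compute: acc=-4, then tmp=-16, then acc=16, then returns 10
compute2: tmp=-6, then acc=-4, then acc=6, then returns 0
verdict: not equivalent; witness: a=-4, b=-5, c=-1


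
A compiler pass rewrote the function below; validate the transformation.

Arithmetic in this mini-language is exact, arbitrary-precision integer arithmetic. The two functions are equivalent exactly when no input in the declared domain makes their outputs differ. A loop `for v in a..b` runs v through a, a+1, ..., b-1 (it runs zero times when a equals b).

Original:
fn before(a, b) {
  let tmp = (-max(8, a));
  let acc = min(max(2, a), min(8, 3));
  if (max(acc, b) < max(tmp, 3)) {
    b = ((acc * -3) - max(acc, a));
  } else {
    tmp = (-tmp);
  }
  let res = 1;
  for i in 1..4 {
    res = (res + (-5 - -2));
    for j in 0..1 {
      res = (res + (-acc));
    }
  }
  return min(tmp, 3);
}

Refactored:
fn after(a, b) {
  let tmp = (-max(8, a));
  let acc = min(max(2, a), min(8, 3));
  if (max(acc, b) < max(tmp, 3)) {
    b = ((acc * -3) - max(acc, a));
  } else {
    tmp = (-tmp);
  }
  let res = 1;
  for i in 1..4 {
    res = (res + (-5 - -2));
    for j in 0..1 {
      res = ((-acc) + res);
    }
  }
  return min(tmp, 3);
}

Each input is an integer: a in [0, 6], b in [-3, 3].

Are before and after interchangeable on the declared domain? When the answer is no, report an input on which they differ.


Side by side, the visible changes include: same computation, different form.
Tracing a=6, b=-3: before: tmp = -8; acc = 3; (max(acc, b) < max(tmp, 3)) -> false; tmp = 8; res = 1; [i=1]; res = -2; [j=0]; res = -5; [i=2]; res = -8; [j=0]; res = -11; [i=3]; res = -14; [j=0]; res = -17; return 3 | after: tmp = -8; acc = 3; (max(acc, b) < max(tmp, 3)) -> false; tmp = 8; res = 1; [i=1]; res = -2; [j=0]; res = -5; [i=2]; res = -8; [j=0]; res = -11; [i=3]; res = -14; [j=0]; res = -17; return 3 — matching result 3.
Every one of the 49 inputs gives matching results.
verdict: equivalent


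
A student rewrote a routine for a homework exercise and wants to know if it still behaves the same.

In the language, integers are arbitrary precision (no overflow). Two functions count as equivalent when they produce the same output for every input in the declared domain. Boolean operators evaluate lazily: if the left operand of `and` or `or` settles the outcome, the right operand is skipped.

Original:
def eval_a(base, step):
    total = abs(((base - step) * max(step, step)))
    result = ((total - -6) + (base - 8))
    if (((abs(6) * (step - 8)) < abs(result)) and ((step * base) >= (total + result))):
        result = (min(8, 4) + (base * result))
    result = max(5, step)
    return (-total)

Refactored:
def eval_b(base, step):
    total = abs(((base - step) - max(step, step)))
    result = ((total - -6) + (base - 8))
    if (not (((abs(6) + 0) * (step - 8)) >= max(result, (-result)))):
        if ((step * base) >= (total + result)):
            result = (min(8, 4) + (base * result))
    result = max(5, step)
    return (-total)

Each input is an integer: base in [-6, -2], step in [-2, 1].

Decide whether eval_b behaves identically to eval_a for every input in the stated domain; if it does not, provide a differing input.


Take base=-6, step=-2.
eval_a: total = 8; result = 0; (((abs(6) * (step - 8)) < abs(result)) and ((step * base) >= (total + result))) -> true; result = 4; result = 5; return -8
eval_b: total = 2; result = -6; (not (((abs(6) + 0) * (step - 8)) >= max(result, (-result)))) -> true; ((step * base) >= (total + result)) -> true; result = 40; result = 5; return -2
-8 against -2: the behavior changed.
verdict: not equivalent; witness: base=-6, step=-2


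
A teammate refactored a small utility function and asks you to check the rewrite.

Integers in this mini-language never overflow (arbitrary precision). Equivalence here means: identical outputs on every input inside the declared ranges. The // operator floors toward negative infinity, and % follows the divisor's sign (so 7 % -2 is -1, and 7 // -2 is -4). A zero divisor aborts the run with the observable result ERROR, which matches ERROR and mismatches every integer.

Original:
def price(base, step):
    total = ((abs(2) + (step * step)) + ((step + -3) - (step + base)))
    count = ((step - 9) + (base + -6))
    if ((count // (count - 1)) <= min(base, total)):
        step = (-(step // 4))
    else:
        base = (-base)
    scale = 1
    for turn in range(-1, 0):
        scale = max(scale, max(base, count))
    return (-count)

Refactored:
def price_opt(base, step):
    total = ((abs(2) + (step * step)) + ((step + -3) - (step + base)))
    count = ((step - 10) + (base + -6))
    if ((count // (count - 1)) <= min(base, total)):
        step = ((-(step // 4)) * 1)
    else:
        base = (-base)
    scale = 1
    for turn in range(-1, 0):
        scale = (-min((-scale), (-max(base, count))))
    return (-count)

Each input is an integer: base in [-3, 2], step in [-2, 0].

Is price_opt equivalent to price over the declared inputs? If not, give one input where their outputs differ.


These are not equivalent — on base=-3, step=-2 the outputs split (20 vs 21).
price: total := 6 | count := -20 | ((count // (count - 1)) <= min(base, total)): false | base := 3 | scale := 1 | iter turn=-1: | scale := 3 | result 20
price_opt: total := 6 | count := -21 | ((count // (count - 1)) <= min(base, total)): false | base := 3 | scale := 1 | iter turn=-1: | scale := 3 | result 21
verdict: not equivalent; witness: base=-3, step=-2


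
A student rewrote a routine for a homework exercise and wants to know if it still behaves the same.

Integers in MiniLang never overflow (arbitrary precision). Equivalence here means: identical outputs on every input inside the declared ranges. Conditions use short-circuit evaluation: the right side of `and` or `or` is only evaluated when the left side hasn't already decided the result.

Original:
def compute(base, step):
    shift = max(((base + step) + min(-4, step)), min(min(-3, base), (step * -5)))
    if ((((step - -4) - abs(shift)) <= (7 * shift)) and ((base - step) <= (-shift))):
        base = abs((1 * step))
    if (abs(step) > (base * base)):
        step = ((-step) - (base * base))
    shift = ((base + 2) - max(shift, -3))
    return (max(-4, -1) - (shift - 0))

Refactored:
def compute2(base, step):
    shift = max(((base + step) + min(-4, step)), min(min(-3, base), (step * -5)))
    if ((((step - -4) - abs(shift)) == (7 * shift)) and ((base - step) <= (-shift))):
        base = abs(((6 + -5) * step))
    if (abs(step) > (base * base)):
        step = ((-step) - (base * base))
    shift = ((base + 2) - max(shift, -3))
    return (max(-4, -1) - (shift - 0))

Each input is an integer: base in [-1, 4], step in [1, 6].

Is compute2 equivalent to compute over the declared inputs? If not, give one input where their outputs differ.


There is a counterexample at base=0, step=6: -7 on one side, -1 on the other.
compute: shift becomes 2; next ((((step - -4) - abs(shift)) <= (7 * shift)) and ((base - step) <= (-shift))) evaluates to true; next base becomes 6; next (abs(step) > (base * base)) evaluates to false; next shift becomes 6; next final value -7
compute2: shift becomes 2; next ((((step - -4) - abs(shift)) == (7 * shift)) and ((base - step) <= (-shift))) evaluates to false; next (abs(step) > (base * base)) evaluates to true; next step becomes -6; next shift becomes 0; next final value -1
verdict: not equivalent; witness: base=0, step=6


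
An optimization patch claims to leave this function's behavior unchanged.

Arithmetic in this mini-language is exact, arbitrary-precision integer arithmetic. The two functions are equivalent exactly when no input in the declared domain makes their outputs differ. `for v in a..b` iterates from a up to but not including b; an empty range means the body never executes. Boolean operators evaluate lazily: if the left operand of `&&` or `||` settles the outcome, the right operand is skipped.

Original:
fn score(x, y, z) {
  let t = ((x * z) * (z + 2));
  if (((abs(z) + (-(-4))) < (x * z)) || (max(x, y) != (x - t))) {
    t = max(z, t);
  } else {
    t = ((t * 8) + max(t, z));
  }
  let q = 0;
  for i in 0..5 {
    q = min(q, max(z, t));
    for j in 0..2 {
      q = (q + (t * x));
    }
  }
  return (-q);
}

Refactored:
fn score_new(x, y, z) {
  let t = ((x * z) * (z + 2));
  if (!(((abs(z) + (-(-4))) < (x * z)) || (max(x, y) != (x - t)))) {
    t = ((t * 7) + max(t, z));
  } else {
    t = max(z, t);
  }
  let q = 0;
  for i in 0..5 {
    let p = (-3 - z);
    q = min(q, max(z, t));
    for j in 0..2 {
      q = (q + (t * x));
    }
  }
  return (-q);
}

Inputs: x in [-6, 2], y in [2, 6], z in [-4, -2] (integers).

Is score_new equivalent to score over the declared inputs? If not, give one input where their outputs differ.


Run the pair on x=-2, y=4, z=-3.
score: t = -6; (((abs(z) + (-(-4))) < (x * z)) || (max(x, y) != (x - t))) -> false; t = -51; q = 0; [i=0]; q = -3; [j=0]; q = 99; [j=1]; q = 201; [i=1]; q = -3; [j=0]; q = 99; [j=1]; q = 201; [i=2]; q = -3; [j=0]; q = 99; [j=1]; q = 201; [i=3]; q = -3; [j=0]; q = 99; [j=1]; q = 201; [i=4]; q = -3; [j=0]; q = 99; [j=1]; q = 201; return -201
score_new: t = -6; (!(((abs(z) + (-(-4))) < (x * z)) || (max(x, y) != (x - t)))) -> true; t = -45; q = 0; [i=0]; p = 0; q = -3; [j=0]; q = 87; [j=1]; q = 177; [i=1]; p = 0; q = -3; [j=0]; q = 87; [j=1]; q = 177; [i=2]; p = 0; q = -3; [j=0]; q = 87; [j=1]; q = 177; [i=3]; p = 0; q = -3; [j=0]; q = 87; [j=1]; q = 177; [i=4]; p = 0; q = -3; [j=0]; q = 87; [j=1]; q = 177; return -177
-201 != -177, so the rewrite changes behavior.
verdict: not equivalent; witness: x=-2, y=4, z=-3


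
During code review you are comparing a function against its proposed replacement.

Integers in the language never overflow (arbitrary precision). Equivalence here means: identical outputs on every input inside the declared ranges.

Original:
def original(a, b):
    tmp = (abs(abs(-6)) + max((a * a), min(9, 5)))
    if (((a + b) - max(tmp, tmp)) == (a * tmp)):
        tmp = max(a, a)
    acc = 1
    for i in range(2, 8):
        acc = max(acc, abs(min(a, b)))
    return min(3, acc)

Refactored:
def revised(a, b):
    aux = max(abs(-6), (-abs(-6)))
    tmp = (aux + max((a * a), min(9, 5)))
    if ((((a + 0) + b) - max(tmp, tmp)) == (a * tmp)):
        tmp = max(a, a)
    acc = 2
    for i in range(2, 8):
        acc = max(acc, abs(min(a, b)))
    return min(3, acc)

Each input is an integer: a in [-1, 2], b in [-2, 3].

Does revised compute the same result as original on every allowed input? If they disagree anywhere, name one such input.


The rewrite breaks on a=-1, b=-1, where the results are 1 and 2.
original: tmp := 11 | (((a + b) - max(tmp, tmp)) == (a * tmp)): false | acc := 1 | iter i=2: | acc := 1 | iter i=3: | acc := 1 | iter i=4: | acc := 1 | iter i=5: | acc := 1 | iter i=6: | acc := 1 | iter i=7: | acc := 1 | result 1
revised: aux := 6 | tmp := 11 | ((((a + 0) + b) - max(tmp, tmp)) == (a * tmp)): false | acc := 2 | iter i=2: | acc := 2 | iter i=3: | acc := 2 | iter i=4: | acc := 2 | iter i=5: | acc := 2 | iter i=6: | acc := 2 | iter i=7: | acc := 2 | result 2
verdict: not equivalent; witness: a=-1, b=-1


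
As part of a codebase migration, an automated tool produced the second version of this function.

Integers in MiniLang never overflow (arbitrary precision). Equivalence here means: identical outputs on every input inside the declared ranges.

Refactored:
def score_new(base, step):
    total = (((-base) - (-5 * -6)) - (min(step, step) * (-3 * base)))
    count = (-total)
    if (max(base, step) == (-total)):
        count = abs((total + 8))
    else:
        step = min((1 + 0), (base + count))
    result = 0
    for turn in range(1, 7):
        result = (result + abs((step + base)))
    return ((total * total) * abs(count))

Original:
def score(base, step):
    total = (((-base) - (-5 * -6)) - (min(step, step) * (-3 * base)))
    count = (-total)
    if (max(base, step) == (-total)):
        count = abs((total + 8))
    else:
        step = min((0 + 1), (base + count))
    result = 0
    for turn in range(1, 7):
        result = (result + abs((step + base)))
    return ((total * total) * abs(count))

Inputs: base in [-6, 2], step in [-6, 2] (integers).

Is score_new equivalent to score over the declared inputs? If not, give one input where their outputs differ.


Equivalent — the differences include same computation, different form, yet no declared input distinguishes the two.
Spot check at base=-3, step=-5 — score: total := 18 | count := -18 | (max(base, step) == (-total)): false | step := -21 | result := 0 | iter turn=1: | result := 24 | iter turn=2: | result := 48 | iter turn=3: | result := 72 | iter turn=4: | result := 96 | iter turn=5: | result := 120 | iter turn=6: | result := 144 | result 5832. score_new: total := 18 | count := -18 | (max(base, step) == (-total)): false | step := -21 | result := 0 | iter turn=1: | result := 24 | iter turn=2: | result := 48 | iter turn=3: | result := 72 | iter turn=4: | result := 96 | iter turn=5: | result := 120 | iter turn=6: | result := 144 | result 5832. Both give 5832.
Across all 81 domain points the two functions coincide.
verdict: equivalent


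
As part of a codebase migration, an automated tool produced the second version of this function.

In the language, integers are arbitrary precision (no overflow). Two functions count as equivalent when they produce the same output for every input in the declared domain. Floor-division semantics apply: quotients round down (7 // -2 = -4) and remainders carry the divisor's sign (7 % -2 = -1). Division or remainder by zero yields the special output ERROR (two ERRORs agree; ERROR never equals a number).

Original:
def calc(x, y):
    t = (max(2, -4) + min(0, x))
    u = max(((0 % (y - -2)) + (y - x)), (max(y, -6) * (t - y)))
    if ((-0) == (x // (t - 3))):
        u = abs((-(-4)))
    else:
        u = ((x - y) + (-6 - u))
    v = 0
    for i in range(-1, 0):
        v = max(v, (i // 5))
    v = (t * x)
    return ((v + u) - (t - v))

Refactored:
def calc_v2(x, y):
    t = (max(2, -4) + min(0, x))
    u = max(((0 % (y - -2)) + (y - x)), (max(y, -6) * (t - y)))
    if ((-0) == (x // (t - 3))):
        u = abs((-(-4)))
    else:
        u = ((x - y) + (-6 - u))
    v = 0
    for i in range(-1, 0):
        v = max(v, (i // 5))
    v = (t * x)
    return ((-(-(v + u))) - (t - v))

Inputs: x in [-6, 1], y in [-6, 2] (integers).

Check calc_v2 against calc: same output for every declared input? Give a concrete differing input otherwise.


Although same computation, different form, 72/72 inputs agree.
verdict: equivalent


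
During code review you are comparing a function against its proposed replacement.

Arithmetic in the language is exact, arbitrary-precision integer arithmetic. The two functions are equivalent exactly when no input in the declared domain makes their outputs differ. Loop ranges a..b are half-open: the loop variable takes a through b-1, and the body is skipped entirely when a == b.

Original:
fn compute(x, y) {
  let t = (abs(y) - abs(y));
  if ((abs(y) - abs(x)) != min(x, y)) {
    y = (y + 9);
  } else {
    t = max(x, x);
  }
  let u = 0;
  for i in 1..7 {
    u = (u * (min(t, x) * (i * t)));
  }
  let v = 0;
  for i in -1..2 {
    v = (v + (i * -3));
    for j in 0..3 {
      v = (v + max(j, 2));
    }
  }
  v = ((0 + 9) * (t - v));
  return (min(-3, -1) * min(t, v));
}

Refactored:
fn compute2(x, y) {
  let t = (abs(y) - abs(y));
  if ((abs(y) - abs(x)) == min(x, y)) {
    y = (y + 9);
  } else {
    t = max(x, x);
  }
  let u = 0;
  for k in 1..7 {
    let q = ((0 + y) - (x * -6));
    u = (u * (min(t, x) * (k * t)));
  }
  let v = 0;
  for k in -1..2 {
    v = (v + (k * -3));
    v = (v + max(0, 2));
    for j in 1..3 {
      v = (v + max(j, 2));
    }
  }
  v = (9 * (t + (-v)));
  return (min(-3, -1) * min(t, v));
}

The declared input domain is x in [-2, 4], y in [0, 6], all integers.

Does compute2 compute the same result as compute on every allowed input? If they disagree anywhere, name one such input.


Take x=-2, y=0.
compute: t becomes 0; next ((abs(y) - abs(x)) != min(x, y)) evaluates to false; next t becomes -2; next u becomes 0; next at i=1:; next u becomes 0; next at i=2:; next u becomes 0; next at i=3:; next u becomes 0; next at i=4:; next u becomes 0; next at i=5:; next u becomes 0; next at i=6:; next u becomes 0; next v becomes 0; next at i=-1:; next v becomes 3; next at j=0:; next v becomes 5; next at j=1:; next v becomes 7; next at j=2:; next v becomes 9; next at i=0:; next v becomes 9; next at j=0:; next v becomes 11; next at j=1:; next v becomes 13; next at j=2:; next v becomes 15; next at i=1:; next v becomes 12; next at j=0:; next v becomes 14; next at j=1:; next v becomes 16; next at j=2:; next v becomes 18; next v becomes -180; next final value 540
compute2: t becomes 0; next ((abs(y) - abs(x)) == min(x, y)) evaluates to true; next y becomes 9; next u becomes 0; next at k=1:; next q becomes -3; next u becomes 0; next at k=2:; next q becomes -3; next u becomes 0; next at k=3:; next q becomes -3; next u becomes 0; next at k=4:; next q becomes -3; next u becomes 0; next at k=5:; next q becomes -3; next u becomes 0; next at k=6:; next q becomes -3; next u becomes 0; next v becomes 0; next at k=-1:; next v becomes 3; next v becomes 5; next at j=1:; next v becomes 7; next at j=2:; next v becomes 9; next at k=0:; next v becomes 9; next v becomes 11; next at j=1:; next v becomes 13; next at j=2:; next v becomes 15; next at k=1:; next v becomes 12; next v becomes 14; next at j=1:; next v becomes 16; next at j=2:; next v becomes 18; next v becomes -162; next final value 486
540 against 486: the behavior changed.
verdict: not equivalent; witness: x=-2, y=0


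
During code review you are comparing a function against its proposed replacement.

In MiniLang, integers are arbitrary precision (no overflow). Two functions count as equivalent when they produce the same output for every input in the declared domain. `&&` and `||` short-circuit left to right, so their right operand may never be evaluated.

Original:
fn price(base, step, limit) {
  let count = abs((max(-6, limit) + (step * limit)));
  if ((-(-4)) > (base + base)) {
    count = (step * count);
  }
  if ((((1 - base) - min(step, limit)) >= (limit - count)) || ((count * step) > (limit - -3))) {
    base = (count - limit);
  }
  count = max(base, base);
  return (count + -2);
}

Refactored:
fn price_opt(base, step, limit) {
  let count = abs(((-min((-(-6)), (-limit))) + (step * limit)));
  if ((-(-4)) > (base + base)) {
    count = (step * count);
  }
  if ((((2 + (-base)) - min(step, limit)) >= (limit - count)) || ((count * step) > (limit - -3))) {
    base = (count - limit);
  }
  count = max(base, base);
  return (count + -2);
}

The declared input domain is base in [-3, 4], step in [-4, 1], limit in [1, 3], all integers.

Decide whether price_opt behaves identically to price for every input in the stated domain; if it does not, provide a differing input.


There is a counterexample at base=-1, step=0, limit=3: -3 on one side, -5 on the other.
price: count becomes 3; next ((-(-4)) > (base + base)) evaluates to true; next count becomes 0; next ((((1 - base) - min(step, limit)) >= (limit - count)) || ((count * step) > (limit - -3))) evaluates to false; next count becomes -1; next final value -3
price_opt: count becomes 3; next ((-(-4)) > (base + base)) evaluates to true; next count becomes 0; next ((((2 + (-base)) - min(step, limit)) >= (limit - count)) || ((count * step) > (limit - -3))) evaluates to true; next base becomes -3; next count becomes -3; next final value -5
verdict: not equivalent; witness: base=-1, step=0, limit=3


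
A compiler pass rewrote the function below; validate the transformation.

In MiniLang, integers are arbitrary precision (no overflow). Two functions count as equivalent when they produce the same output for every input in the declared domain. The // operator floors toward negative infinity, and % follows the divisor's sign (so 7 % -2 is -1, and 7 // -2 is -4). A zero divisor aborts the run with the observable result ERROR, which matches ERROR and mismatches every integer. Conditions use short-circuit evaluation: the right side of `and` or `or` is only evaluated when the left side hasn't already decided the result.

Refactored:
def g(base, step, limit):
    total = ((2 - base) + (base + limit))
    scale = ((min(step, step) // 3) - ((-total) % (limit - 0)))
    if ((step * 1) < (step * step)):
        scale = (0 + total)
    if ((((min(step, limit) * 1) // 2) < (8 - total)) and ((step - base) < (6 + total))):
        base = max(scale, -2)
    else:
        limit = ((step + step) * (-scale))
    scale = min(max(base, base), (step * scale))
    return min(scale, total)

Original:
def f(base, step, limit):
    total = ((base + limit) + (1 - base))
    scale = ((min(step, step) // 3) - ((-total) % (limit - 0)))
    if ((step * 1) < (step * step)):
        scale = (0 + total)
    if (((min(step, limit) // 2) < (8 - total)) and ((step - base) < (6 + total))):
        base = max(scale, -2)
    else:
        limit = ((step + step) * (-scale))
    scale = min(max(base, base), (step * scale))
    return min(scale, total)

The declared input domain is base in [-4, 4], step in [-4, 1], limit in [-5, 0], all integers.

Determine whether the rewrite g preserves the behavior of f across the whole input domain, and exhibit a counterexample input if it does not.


Not equivalent: base=-4, step=-4, limit=-5 separates them (-4 vs -3).
f: total=-4, then scale=-1, then ((step * 1) < (step * step)) is true, then scale=-4, then (((min(step, limit) // 2) < (8 - total)) and ((step - base) < (6 + total))) is true, then base=-2, then scale=-2, then returns -4
g: total=-3, then scale=0, then ((step * 1) < (step * step)) is true, then scale=-3, then ((((min(step, limit) * 1) // 2) < (8 - total)) and ((step - base) < (6 + total))) is true, then base=-2, then scale=-2, then returns -3
verdict: not equivalent; witness: base=-4, step=-4, limit=-5


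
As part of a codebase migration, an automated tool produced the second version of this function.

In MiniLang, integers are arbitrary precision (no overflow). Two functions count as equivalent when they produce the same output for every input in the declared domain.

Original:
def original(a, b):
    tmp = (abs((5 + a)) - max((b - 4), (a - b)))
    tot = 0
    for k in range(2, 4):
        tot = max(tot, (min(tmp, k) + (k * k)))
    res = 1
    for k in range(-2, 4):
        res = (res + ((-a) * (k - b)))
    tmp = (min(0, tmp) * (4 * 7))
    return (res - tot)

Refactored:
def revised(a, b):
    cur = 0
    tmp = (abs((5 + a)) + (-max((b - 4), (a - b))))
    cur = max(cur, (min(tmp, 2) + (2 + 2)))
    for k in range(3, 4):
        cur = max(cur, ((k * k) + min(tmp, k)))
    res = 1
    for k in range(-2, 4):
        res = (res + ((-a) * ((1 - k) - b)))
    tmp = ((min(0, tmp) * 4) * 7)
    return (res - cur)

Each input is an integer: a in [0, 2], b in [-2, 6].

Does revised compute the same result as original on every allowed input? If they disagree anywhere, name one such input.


The two are interchangeable: statement counts differ, plus arithmetic usage differs, plus local variable names differ, plus constant usage differs, plus loop structure differs, plus min/max/abs usage differs, and every declared input agrees.
One worked example (a=0, b=6) — original: tmp=3, then tot=0, then (k=2), then tot=6, then (k=3), then tot=12, then res=1, then (k=-2), then res=1, then (k=-1), then res=1, then (k=0), then res=1, then (k=1), then res=1, then (k=2), then res=1, then (k=3), then res=1, then tmp=0, then returns -11; revised: cur=0, then tmp=3, then cur=6, then (k=3), then cur=12, then res=1, then (k=-2), then res=1, then (k=-1), then res=1, then (k=0), then res=1, then (k=1), then res=1, then (k=2), then res=1, then (k=3), then res=1, then tmp=0, then returns -11; agreement on -11.
Across all 27 domain points the two functions coincide.
verdict: equivalent


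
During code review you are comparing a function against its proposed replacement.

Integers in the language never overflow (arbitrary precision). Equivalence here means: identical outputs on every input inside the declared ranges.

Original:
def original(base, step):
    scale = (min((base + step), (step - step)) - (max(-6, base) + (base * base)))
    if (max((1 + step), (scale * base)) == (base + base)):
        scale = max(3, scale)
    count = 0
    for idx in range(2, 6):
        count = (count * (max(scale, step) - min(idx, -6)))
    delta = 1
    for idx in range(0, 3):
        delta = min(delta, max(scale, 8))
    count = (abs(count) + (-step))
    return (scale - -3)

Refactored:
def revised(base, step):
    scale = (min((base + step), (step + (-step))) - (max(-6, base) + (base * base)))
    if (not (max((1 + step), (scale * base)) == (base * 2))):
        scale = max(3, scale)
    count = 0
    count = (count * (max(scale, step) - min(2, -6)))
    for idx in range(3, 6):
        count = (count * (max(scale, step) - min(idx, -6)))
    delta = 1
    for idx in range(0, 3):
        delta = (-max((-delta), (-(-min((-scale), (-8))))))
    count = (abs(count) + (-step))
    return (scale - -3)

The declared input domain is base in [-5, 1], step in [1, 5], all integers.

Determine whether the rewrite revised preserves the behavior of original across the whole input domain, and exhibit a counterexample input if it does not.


Evaluate both at base=-5, step=1.
original: scale=-24, then (max((1 + step), (scale * base)) == (base + base)) is false, then count=0, then (idx=2), then count=0, then (idx=3), then count=0, then (idx=4), then count=0, then (idx=5), then count=0, then delta=1, then (idx=0), then delta=1, then (idx=1), then delta=1, then (idx=2), then delta=1, then count=-1, then returns -21
revised: scale=-24, then (not (max((1 + step), (scale * base)) == (base * 2))) is true, then scale=3, then count=0, then count=0, then (idx=3), then count=0, then (idx=4), then count=0, then (idx=5), then count=0, then delta=1, then (idx=0), then delta=1, then (idx=1), then delta=1, then (idx=2), then delta=1, then count=-1, then returns 6
-21 and 6 differ, so these are not the same function on this domain.
verdict: not equivalent; witness: base=-5, step=1


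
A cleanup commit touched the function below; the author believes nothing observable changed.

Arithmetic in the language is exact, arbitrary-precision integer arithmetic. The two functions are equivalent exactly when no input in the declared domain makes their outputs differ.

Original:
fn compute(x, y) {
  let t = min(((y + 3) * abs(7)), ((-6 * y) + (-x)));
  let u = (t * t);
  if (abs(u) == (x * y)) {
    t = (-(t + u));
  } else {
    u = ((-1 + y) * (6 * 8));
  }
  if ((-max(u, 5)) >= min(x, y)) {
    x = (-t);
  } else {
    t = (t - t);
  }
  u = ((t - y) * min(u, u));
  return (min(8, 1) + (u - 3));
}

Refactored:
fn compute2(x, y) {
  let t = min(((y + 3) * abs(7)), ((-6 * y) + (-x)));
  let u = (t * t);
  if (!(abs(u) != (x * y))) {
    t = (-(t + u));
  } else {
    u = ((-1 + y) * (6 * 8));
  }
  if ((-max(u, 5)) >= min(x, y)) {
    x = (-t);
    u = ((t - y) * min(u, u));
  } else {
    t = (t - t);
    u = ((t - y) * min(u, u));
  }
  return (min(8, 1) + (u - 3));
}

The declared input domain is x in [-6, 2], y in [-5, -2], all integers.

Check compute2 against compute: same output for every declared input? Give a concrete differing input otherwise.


Equivalent — the differences include statement counts differ, comparison usage differs, min/max/abs usage differs, arithmetic usage differs, boolean connective usage differs, yet no declared input distinguishes the two.
One worked example (x=2, y=-4) — compute: t=-7, then u=49, then (abs(u) == (x * y)) is false, then u=-240, then ((-max(u, 5)) >= min(x, y)) is false, then t=0, then u=-960, then returns -962; compute2: t=-7, then u=49, then (!(abs(u) != (x * y))) is false, then u=-240, then ((-max(u, 5)) >= min(x, y)) is false, then t=0, then u=-960, then returns -962; agreement on -962.
Sweeping the whole domain (36 inputs) finds no disagreement.
verdict: equivalent


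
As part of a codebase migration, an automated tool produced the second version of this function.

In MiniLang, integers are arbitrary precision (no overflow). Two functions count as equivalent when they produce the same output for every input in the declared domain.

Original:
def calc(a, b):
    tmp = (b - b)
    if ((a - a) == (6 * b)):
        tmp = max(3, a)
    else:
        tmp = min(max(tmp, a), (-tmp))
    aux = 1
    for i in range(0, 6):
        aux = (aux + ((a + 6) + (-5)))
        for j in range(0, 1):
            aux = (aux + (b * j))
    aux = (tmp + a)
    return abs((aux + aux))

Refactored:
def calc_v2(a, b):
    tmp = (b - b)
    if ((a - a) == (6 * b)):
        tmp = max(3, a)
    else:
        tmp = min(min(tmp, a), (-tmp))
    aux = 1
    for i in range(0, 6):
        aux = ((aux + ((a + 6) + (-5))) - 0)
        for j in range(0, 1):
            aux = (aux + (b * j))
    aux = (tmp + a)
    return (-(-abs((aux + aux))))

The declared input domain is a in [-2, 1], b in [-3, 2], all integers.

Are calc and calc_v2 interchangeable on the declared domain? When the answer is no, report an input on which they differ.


Input a=-2, b=-3: 4 from calc versus 8 from calc_v2.
verdict: not equivalent; witness: a=-2, b=-3


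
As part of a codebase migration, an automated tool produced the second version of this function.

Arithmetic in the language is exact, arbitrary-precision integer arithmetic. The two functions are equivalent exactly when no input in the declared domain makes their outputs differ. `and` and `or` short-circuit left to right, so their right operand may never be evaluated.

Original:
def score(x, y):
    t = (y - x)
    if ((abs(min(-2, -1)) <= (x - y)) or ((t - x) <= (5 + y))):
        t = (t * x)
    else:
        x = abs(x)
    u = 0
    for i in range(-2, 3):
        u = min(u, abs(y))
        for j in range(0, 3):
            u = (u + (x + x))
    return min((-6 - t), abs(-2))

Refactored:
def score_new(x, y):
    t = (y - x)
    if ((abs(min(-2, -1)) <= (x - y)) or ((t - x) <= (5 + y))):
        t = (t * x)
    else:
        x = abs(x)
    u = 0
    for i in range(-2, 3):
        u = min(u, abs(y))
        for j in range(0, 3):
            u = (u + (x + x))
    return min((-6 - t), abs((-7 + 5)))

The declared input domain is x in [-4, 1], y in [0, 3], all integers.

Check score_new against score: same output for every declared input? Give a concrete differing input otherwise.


The two are interchangeable: constant usage differs; arithmetic usage differs, and every declared input agrees.
Tracing x=1, y=2: score: t=1, then ((abs(min(-2, -1)) <= (x - y)) or ((t - x) <= (5 + y))) is true, then t=1, then u=0, then (i=-2), then u=0, then (j=0), then u=2, then (j=1), then u=4, then (j=2), then u=6, then (i=-1), then u=2, then (j=0), then u=4, then (j=1), then u=6, then (j=2), then u=8, then (i=0), then u=2, then (j=0), then u=4, then (j=1), then u=6, then (j=2), then u=8, then (i=1), then u=2, then (j=0), then u=4, then (j=1), then u=6, then (j=2), then u=8, then (i=2), then u=2, then (j=0), then u=4, then (j=1), then u=6, then (j=2), then u=8, then returns -7 | score_new: t=1, then ((abs(min(-2, -1)) <= (x - y)) or ((t - x) <= (5 + y))) is true, then t=1, then u=0, then (i=-2), then u=0, then (j=0), then u=2, then (j=1), then u=4, then (j=2), then u=6, then (i=-1), then u=2, then (j=0), then u=4, then (j=1), then u=6, then (j=2), then u=8, then (i=0), then u=2, then (j=0), then u=4, then (j=1), then u=6, then (j=2), then u=8, then (i=1), then u=2, then (j=0), then u=4, then (j=1), then u=6, then (j=2), then u=8, then (i=2), then u=2, then (j=0), then u=4, then (j=1), then u=6, then (j=2), then u=8, then returns -7 — matching result -7.
An exhaustive pass over the 24 declared inputs shows identical outputs.
verdict: equivalent


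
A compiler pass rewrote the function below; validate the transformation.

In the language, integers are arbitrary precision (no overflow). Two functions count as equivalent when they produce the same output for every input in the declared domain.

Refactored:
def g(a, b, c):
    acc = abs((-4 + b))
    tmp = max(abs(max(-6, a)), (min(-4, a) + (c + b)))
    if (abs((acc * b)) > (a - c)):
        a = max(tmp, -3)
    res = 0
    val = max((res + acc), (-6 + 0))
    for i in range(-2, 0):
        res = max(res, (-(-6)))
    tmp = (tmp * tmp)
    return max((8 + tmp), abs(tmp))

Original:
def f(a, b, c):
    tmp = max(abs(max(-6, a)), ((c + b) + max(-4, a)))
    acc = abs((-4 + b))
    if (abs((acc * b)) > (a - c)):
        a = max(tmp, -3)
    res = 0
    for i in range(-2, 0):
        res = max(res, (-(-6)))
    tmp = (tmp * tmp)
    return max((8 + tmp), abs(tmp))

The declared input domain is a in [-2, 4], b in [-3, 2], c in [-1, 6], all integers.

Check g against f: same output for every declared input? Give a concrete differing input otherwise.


The rewrite breaks on a=-2, b=-1, c=6, where the results are 17 and 12.
f: tmp := 3 | acc := 5 | (abs((acc * b)) > (a - c)): true | a := 3 | res := 0 | iter i=-2: | res := 6 | iter i=-1: | res := 6 | tmp := 9 | result 17
g: acc := 5 | tmp := 2 | (abs((acc * b)) > (a - c)): true | a := 2 | res := 0 | val := 5 | iter i=-2: | res := 6 | iter i=-1: | res := 6 | tmp := 4 | result 12
verdict: not equivalent; witness: a=-2, b=-1, c=6


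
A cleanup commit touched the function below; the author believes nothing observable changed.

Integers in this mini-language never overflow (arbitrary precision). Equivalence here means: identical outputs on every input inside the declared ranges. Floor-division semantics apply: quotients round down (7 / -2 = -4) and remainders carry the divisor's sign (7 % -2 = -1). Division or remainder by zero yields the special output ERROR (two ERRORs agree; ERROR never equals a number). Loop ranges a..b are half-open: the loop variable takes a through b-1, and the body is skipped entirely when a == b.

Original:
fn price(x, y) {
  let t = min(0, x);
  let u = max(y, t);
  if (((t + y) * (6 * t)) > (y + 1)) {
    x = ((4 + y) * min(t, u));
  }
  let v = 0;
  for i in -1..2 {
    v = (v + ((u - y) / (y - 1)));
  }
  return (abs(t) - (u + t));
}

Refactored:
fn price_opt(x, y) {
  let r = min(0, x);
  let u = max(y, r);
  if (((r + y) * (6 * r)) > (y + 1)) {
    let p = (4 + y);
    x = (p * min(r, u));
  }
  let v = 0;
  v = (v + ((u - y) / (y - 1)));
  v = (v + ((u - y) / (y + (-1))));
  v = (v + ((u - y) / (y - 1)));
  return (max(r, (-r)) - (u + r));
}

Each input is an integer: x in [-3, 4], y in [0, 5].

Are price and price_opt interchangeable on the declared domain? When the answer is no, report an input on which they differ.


This is a faithful refactor — loop structure differs, min/max/abs usage differs, statement counts differ, constant usage differs, local variable names differ, arithmetic usage differs, but the computed results match everywhere.
One worked example (x=3, y=4) — price: t becomes 0; next u becomes 4; next (((t + y) * (6 * t)) > (y + 1)) evaluates to false; next v becomes 0; next at i=-1:; next v becomes 0; next at i=0:; next v becomes 0; next at i=1:; next v becomes 0; next final value -4; price_opt: r becomes 0; next u becomes 4; next (((r + y) * (6 * r)) > (y + 1)) evaluates to false; next v becomes 0; next v becomes 0; next v becomes 0; next v becomes 0; next final value -4; agreement on -4.
Across all 48 domain points the two functions coincide.
verdict: equivalent
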